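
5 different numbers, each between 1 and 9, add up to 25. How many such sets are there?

12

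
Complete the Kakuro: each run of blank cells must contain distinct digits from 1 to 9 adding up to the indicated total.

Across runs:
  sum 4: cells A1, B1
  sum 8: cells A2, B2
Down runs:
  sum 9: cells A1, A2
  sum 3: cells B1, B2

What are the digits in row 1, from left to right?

4 in 2 cells must be {1,3}; 3 in 2 cells must be {1,2}.
The 4 across and the 3 down share only 1, so B1 = 1.
B2 = 3 − 1 = 2 completes the 3 down.
A1 = 4 − 1 = 3 completes the 4 across.
A2 = 8 − 2 = 6 completes the 8 across.

3 1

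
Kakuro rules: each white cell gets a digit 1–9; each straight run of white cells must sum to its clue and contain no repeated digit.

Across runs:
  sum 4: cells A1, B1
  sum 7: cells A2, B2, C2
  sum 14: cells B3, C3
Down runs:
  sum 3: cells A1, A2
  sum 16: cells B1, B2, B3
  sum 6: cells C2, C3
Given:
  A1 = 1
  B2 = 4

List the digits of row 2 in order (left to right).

4 in 2 cells must be {1,3}; 7 in 3 cells must be {1,2,4}; 3 in 2 cells must be {1,2}.
B1 = 4 − 1 = 3 completes the 4 across.
A2 = 3 − 1 = 2 completes the 3 down.
C2 = 7 − 6 = 1 completes the 7 across.
B3 = 16 − 7 = 9 completes the 16 down.
C3 = 14 − 9 = 5 completes the 14 across.

2 4 1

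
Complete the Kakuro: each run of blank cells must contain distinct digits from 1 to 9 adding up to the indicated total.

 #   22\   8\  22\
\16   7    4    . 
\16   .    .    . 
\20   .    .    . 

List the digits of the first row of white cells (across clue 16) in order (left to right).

R1C3 = 16 − 11 = 5 completes the 16 across.
Given what's placed, R3C2 must be 3 to fit the 20 across and 8 down.
R2C2 = 8 − 7 = 1 completes the 8 down.
Given what's placed, R3C1 must be 9 to fit the 20 across and 22 down.
R3C3 = 20 − 12 = 8 completes the 20 across.
R2C1 = 22 − 16 = 6 completes the 22 down.
R2C3 = 16 − 7 = 9 completes the 16 across.

7, 4, 5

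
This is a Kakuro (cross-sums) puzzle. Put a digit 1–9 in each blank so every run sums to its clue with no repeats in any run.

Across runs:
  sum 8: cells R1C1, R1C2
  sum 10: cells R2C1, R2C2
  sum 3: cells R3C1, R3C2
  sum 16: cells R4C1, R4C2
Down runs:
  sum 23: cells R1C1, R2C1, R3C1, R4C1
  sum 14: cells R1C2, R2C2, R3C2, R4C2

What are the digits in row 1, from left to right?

3 in 2 cells must be {1,2}; 16 in 2 cells must be {7,9}.
Only 7 fits R4C2 under both its across sum 16 and down sum 14.
R4C1 = 16 − 7 = 9 completes the 16 across.
Nothing is forced directly, so branch on R1C2, whose candidates are 1 or 2. If R1C2 = 2: that forces R1C1 = 6, R3C1 = 1, after which R3C2 would have to be in {2} for the 3 across but in {1,4} for the 14 down — contradiction. So R1C2 = 1.
R1C1 = 8 − 1 = 7 completes the 8 across.

7, 1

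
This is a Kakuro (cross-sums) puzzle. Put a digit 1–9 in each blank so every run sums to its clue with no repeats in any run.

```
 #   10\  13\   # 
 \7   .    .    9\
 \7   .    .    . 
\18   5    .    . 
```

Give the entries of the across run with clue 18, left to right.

5, 6, 7

7 in 3 cells must be {1,2,4}.
Nothing is forced directly, so branch on R2C3, whose candidates are 1 or 2 or 4. If R2C3 = 1: then R3C3 would have to be in {4,6,7,9} for the 18 across but in {8} for the 9 down — contradiction. If R2C3 = 4: then R3C3 would have to be in {4,6,7,9} for the 18 across but in {5} for the 9 down — contradiction. So R2C3 = 2.
R3C3 = 9 − 2 = 7 completes the 9 down.
R3C2 = 18 − 12 = 6 completes the 18 across.
Given what's placed, R2C2 must be 4 to fit the 7 across and 13 down.
R1C2 = 13 − 10 = 3 completes the 13 down.
R2C1 = 7 − 6 = 1 completes the 7 across.
R1C1 = 7 − 3 = 4 completes the 7 across.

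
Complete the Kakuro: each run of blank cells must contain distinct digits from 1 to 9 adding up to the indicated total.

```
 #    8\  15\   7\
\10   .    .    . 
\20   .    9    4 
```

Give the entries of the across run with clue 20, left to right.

R1C2 = 15 − 9 = 6 completes the 15 down.
R1C3 = 7 − 4 = 3 completes the 7 down.
R2C1 = 20 − 13 = 7 completes the 20 across.
R1C1 = 10 − 9 = 1 completes the 10 across.

7 9 4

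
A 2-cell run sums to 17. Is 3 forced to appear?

No

The only way to make 17 from 2 distinct digits is {8,9}, which does not contain 3.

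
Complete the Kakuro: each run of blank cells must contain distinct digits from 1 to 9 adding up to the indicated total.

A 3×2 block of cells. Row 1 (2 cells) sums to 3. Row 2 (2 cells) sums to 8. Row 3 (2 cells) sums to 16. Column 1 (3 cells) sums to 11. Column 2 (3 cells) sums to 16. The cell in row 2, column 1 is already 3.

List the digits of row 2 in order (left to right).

3, 5

3 in 2 cells must be {1,2}; 16 in 2 cells must be {7,9}.
(2,2) = 8 − 3 = 5 completes the 8 across.
Given what's placed, (3,1) must be 7 to fit the 16 across and 11 down.
(3,2) = 16 − 7 = 9 completes the 16 across.
(1,1) = 11 − 10 = 1 completes the 11 down.
(1,2) = 3 − 1 = 2 completes the 3 across.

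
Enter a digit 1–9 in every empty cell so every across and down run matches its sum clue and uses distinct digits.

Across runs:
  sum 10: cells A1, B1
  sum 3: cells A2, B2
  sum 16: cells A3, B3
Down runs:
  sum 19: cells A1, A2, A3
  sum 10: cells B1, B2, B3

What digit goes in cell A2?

2

3 in 2 cells must be {1,2}; 16 in 2 cells must be {7,9}.
The 3 across and the 19 down share only 2, so A2 = 2.
B2 = 3 − 2 = 1 completes the 3 across.
Given what's placed, A3 must be 9 to fit the 16 across and 19 down.
B3 = 16 − 9 = 7 completes the 16 across.
A1 = 19 − 11 = 8 completes the 19 down.
B1 = 10 − 8 = 2 completes the 10 across.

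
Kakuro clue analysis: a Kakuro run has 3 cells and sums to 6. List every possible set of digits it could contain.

3 distinct digits from 1–9 sum between 6 and 24.
Only one set works: {1,2,3}.

{1,2,3}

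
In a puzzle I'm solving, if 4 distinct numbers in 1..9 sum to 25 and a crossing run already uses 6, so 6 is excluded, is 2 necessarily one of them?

No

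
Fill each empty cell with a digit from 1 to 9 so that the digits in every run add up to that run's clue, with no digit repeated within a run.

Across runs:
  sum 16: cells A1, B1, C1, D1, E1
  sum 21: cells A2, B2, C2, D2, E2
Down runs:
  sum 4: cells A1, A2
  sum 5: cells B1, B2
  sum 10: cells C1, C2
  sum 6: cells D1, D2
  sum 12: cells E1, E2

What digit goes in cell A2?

1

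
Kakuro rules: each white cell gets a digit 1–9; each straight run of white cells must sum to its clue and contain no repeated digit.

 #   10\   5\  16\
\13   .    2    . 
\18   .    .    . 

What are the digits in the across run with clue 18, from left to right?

16 in 2 cells must be {7,9}.
Given what's placed, R1C3 must be 7 to fit the 13 across and 16 down.
R2C2 = 5 − 2 = 3 completes the 5 down.
R2C3 = 16 − 7 = 9 completes the 16 down.
R1C1 = 13 − 9 = 4 completes the 13 across.
R2C1 = 18 − 12 = 6 completes the 18 across.

6 3 9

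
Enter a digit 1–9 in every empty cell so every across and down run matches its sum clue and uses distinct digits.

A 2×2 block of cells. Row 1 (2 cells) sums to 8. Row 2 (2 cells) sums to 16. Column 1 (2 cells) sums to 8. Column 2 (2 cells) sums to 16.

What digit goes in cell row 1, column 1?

1

16 in 2 cells must be {7,9}.
The 8 across and the 16 down share only 7, so (1,2) = 7.
The 16 across and the 8 down share only 7, so (2,1) = 7.
(2,2) = 16 − 7 = 9 completes the 16 across.
(1,1) = 8 − 7 = 1 completes the 8 across.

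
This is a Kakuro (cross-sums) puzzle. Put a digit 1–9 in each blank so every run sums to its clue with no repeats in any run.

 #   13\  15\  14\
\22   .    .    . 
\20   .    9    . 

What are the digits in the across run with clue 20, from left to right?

6 9 5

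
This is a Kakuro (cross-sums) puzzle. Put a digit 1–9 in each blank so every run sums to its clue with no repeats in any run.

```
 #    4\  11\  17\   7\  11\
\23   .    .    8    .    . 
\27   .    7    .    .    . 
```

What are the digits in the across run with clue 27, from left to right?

1, 7, 9, 6, 4

4 in 2 cells must be {1,3}; 17 in 2 cells must be {8,9}.
R1C2 = 11 − 7 = 4 completes the 11 down.
R2C3 = 17 − 8 = 9 completes the 17 down.
Nothing is forced directly, so branch on R1C1, whose candidates are 1 or 3. If R1C1 = 1: that forces R1C4 = 3, R1C5 = 7, R2C1 = 3, after which R2C4 would have to be in {2,6} for the 27 across but in {4} for the 7 down — contradiction. So R1C1 = 3.
R2C1 = 4 − 3 = 1 completes the 4 down.
No cell is forced outright now. R2C4 can only be 2 or 4 or 6 (the digits allowed by both its 27 across and its 7 down). If R2C4 = 2: then R1C4 would have to be in {1,2,6,7} for the 23 across but in {5} for the 7 down — contradiction. If R2C4 = 4: then R1C4 would have to be in {1,2,6,7} for the 23 across but in {3} for the 7 down — contradiction. So R2C4 = 6.
R1C4 = 7 − 6 = 1 completes the 7 down.
R1C5 = 23 − 16 = 7 completes the 23 across.
R2C5 = 27 − 23 = 4 completes the 27 across.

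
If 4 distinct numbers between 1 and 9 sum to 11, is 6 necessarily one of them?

No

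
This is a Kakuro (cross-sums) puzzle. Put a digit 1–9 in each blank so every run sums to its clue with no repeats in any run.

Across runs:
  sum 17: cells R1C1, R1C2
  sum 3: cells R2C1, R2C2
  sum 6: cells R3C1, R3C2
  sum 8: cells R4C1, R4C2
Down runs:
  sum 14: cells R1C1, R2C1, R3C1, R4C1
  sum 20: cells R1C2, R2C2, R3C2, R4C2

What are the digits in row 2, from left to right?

17 in 2 cells must be {8,9}; 3 in 2 cells must be {1,2}.
Only 8 fits R1C1 under both its across sum 17 and down sum 14.
R1C2 = 17 − 8 = 9 completes the 17 across.
Nothing is forced directly, so branch on R2C1, whose candidates are 1 or 2. If R2C1 = 2: that forces R2C2 = 1, R3C1 = 1, after which R3C2 would have to be in {5} for the 6 across but in {2,3,4,6,7,8} for the 20 down — contradiction. So R2C1 = 1.
R2C2 = 3 − 1 = 2 completes the 3 across.

1 2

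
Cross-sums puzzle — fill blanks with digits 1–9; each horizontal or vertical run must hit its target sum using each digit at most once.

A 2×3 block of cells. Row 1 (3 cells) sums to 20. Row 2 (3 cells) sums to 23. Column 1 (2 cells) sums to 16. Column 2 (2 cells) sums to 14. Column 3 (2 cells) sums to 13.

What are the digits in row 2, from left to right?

9 6 8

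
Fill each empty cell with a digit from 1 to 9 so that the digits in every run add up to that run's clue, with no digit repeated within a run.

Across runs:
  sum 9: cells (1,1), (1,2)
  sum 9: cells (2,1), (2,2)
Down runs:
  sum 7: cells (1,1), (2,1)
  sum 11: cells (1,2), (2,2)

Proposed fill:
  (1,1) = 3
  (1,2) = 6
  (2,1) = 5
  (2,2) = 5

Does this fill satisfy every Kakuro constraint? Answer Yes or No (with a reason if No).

No — the down run (1,1)–(2,1) sums to 8, not 7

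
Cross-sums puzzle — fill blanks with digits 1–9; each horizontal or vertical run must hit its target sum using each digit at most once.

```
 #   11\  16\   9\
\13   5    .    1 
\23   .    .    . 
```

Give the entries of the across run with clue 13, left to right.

23 in 3 cells must be {6,8,9}; 16 in 2 cells must be {7,9}.
R1C2 = 13 − 6 = 7 completes the 13 across.
R2C1 = 11 − 5 = 6 completes the 11 down.
R2C2 = 16 − 7 = 9 completes the 16 down.
R2C3 = 23 − 15 = 8 completes the 23 across.

5 7 1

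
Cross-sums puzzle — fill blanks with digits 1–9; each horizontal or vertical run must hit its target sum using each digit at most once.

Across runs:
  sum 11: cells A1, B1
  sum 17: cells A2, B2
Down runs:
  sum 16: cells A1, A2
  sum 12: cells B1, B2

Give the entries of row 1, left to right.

7, 4

17 in 2 cells must be {8,9}; 16 in 2 cells must be {7,9}.
The 17 across and the 16 down share only 9, so A2 = 9.
B2 = 17 − 9 = 8 completes the 17 across.
A1 = 16 − 9 = 7 completes the 16 down.
B1 = 11 − 7 = 4 completes the 11 across.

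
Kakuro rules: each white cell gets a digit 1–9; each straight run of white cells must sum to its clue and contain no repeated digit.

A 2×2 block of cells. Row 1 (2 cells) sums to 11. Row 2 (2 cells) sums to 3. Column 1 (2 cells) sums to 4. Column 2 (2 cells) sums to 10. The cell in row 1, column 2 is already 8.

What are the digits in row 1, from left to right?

3 8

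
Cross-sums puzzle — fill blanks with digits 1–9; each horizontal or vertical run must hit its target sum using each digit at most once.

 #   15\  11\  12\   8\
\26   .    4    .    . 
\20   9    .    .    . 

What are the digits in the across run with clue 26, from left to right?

R1C1 = 15 − 9 = 6 completes the 15 down.
Given what's placed, R1C4 must be 7 to fit the 26 across and 8 down.
R2C2 = 11 − 4 = 7 completes the 11 down.
Given what's placed, R2C3 must be 3 to fit the 20 across and 12 down.
R2C4 = 20 − 19 = 1 completes the 20 across.
R1C3 = 26 − 17 = 9 completes the 26 across.

6, 4, 9, 7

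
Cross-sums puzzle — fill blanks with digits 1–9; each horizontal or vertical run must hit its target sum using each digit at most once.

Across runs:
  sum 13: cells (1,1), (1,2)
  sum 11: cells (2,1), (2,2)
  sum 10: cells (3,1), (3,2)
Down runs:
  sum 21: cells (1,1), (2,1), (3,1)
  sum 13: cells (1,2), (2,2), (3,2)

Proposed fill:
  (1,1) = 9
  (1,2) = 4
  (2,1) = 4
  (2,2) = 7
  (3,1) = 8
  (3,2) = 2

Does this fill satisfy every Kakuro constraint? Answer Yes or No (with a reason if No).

Yes

Across: 9+4=13; 4+7=11; 8+2=10. Down: 9+4+8=21; 4+7+2=13. No digit repeats within any run.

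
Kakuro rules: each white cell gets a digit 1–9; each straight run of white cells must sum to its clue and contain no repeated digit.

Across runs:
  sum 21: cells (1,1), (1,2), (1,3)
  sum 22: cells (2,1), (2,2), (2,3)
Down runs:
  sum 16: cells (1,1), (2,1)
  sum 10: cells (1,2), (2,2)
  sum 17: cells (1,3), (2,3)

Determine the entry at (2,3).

16 in 2 cells must be {7,9}; 17 in 2 cells must be {8,9}.
Nothing is forced directly, so branch on (1,3), whose candidates are 8 or 9. If (1,3) = 9: that forces (1,1) = 7, after which (1,2) would have to be in {5} for the 21 across but in {1,2,3,4,6,7,8,9} for the 10 down — contradiction. So (1,3) = 8.
(2,3) = 17 − 8 = 9 completes the 17 down.
Given what's placed, (2,1) must be 7 to fit the 22 across and 16 down.
(2,2) = 22 − 16 = 6 completes the 22 across.
(1,1) = 16 − 7 = 9 completes the 16 down.
(1,2) = 21 − 17 = 4 completes the 21 across.

9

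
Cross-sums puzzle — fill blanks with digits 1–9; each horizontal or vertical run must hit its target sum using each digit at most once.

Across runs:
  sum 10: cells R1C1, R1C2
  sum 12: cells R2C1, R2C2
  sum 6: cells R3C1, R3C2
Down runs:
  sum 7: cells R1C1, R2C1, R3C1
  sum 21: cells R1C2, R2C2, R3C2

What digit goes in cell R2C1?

7 in 3 cells must be {1,2,4}.
The 12 across and the 7 down share only 4, so R2C1 = 4.
R2C2 = 12 − 4 = 8 completes the 12 across.
Given what's placed, R3C2 must be 4 to fit the 6 across and 21 down.
R1C2 = 21 − 12 = 9 completes the 21 down.
R3C1 = 6 − 4 = 2 completes the 6 across.
R1C1 = 10 − 9 = 1 completes the 10 across.

4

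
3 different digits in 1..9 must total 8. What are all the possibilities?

3 distinct digits from 1–9 sum between 6 and 24.

{1,2,5}; {1,3,4}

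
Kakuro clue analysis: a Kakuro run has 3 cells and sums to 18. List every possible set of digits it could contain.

{1,8,9}; {2,7,9}; {3,6,9}; {3,7,8}; {4,5,9}; {4,6,8}; {5,6,7}

3 distinct digits from 1–9 sum between 6 and 24.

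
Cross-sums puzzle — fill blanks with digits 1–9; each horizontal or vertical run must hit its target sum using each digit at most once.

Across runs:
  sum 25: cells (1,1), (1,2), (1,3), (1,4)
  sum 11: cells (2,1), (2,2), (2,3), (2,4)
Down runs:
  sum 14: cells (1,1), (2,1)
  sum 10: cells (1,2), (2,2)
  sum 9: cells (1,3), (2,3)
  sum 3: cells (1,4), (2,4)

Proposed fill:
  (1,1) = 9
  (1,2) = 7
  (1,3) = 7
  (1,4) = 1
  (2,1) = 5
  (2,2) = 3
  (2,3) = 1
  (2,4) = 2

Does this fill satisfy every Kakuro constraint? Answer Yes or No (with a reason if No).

No — the down run (1,3)–(2,3) sums to 8, not 9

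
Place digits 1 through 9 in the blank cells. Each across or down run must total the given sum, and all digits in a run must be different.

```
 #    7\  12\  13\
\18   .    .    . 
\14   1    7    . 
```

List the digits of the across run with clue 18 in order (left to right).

6, 5, 7

R1C1 = 7 − 1 = 6 completes the 7 down.
R1C2 = 12 − 7 = 5 completes the 12 down.
R1C3 = 18 − 11 = 7 completes the 18 across.
R2C3 = 14 − 8 = 6 completes the 14 across.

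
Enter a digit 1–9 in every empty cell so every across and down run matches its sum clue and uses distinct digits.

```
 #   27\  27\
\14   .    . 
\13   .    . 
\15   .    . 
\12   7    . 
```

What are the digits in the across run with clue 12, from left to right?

7, 5

R4C2 = 12 − 7 = 5 completes the 12 across.
Nothing is forced directly, so branch on R1C2, whose candidates are 6 or 9. If R1C2 = 6: that forces R1C1 = 8, R2C1 = 9, after which R2C2 would have to be in {4} for the 13 across but in {7,9} for the 27 down — contradiction. So R1C2 = 9.
R1C1 = 14 − 9 = 5 completes the 14 across.
No cell is forced outright now. R2C1 can only be 6 or 9 (the digits allowed by both its 13 across and its 27 down). If R2C1 = 9: then R2C2 would have to be in {4} for the 13 across but in {6,7} for the 27 down — contradiction. So R2C1 = 6.
R2C2 = 13 − 6 = 7 completes the 13 across.
R3C1 = 27 − 18 = 9 completes the 27 down.
R3C2 = 15 − 9 = 6 completes the 15 across.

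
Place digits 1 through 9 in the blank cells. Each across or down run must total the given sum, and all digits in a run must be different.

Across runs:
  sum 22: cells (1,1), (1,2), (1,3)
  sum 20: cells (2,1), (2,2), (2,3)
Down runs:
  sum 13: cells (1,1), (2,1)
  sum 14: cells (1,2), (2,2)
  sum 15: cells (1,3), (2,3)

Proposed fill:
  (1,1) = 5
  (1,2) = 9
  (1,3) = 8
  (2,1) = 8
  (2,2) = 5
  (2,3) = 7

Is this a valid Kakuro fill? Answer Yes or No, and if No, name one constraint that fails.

Across: 5+9+8=22; 8+5+7=20. Down: 5+8=13; 9+5=14; 8+7=15. No digit repeats within any run.

Yes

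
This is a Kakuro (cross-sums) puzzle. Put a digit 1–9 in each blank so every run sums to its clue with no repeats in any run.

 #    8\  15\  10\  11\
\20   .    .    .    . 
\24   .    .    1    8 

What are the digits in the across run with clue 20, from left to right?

R1C3 = 10 − 1 = 9 completes the 10 down.
R1C4 = 11 − 8 = 3 completes the 11 down.
R2C1 = 6: the only remaining digit allowed by both the 24 across and the 8 down.
R2C2 = 24 − 15 = 9 completes the 24 across.
R1C1 = 8 − 6 = 2 completes the 8 down.
R1C2 = 20 − 14 = 6 completes the 20 across.

2, 6, 9, 3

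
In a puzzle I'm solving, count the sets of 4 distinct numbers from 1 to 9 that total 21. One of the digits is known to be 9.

6

4 distinct digits from 1–9 sum between 10 and 30.
Keeping only sets containing 9.
Enumerating: {1,3,8,9}, {1,4,7,9}, {1,5,6,9}, {2,3,7,9}, {2,4,6,9}, {3,4,5,9}.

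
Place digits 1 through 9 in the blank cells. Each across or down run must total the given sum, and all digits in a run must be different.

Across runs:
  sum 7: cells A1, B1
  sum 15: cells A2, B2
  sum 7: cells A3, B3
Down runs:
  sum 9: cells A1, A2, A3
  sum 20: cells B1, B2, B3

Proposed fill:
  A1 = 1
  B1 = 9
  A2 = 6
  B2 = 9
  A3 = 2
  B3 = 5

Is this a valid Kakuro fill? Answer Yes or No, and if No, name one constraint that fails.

No — the across run A1–B1 sums to 10, not 7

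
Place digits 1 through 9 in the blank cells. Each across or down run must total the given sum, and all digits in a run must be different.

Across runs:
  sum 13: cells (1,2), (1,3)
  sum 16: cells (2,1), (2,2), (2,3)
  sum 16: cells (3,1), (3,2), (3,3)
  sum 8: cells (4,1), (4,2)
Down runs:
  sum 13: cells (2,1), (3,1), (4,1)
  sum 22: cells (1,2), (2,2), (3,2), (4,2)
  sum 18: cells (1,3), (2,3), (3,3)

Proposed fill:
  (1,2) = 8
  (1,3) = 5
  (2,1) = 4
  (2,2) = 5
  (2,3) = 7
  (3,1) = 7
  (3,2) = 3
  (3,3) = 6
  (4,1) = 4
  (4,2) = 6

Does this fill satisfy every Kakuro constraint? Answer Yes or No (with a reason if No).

No — the across run (4,1)–(4,2) sums to 10, not 8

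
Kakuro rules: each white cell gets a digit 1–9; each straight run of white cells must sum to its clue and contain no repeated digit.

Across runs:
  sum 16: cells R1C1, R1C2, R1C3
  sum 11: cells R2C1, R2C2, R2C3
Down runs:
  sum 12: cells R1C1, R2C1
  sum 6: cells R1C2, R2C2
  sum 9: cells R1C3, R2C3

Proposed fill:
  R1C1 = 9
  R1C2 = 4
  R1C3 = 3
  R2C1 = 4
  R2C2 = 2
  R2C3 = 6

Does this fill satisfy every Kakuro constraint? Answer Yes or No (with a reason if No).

No — the across run R2C1–R2C3 sums to 12, not 11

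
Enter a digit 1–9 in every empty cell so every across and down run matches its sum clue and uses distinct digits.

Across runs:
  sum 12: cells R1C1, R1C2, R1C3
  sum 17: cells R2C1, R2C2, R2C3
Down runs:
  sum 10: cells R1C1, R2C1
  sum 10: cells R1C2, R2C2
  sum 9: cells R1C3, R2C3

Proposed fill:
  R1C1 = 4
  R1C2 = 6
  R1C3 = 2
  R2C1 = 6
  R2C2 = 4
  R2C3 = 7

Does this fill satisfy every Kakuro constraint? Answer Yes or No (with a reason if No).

Across: 4+6+2=12; 6+4+7=17. Down: 4+6=10; 6+4=10; 2+7=9. No digit repeats within any run.

Yes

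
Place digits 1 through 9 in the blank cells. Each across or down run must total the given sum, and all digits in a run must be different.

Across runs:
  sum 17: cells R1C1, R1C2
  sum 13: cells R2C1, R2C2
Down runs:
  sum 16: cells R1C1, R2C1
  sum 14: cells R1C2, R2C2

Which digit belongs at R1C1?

17 in 2 cells must be {8,9}; 16 in 2 cells must be {7,9}.
The 17 across and the 16 down share only 9, so R1C1 = 9.
R1C2 = 17 − 9 = 8 completes the 17 across.
R2C1 = 16 − 9 = 7 completes the 16 down.
R2C2 = 13 − 7 = 6 completes the 13 across.

9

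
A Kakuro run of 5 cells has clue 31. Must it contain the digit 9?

Yes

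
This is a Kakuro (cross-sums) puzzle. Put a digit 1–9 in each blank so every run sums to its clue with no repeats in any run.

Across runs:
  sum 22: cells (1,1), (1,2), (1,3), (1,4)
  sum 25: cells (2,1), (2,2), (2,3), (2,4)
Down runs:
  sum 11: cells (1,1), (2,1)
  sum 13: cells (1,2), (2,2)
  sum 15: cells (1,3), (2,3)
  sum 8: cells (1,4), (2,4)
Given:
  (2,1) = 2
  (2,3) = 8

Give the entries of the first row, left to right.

(1,1) = 11 − 2 = 9 completes the 11 down.
(1,3) = 15 − 8 = 7 completes the 15 down.
Given what's placed, (2,4) must be 6 to fit the 25 across and 8 down.
(1,4) = 8 − 6 = 2 completes the 8 down.
(2,2) = 25 − 16 = 9 completes the 25 across.
(1,2) = 22 − 18 = 4 completes the 22 across.

9 4 7 2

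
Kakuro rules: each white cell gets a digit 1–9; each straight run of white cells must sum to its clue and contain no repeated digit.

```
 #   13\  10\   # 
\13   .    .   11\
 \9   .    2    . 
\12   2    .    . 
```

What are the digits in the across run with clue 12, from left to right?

2 3 7

No cell is forced outright now. R1C2 can only be 5 or 7 (the digits allowed by both its 13 across and its 10 down). If R1C2 = 7: that forces R1C1 = 6, after which R2C1 would have to be in {1,3,4,6} for the 9 across but in {5} for the 13 down — contradiction. So R1C2 = 5.
R1C1 = 13 − 5 = 8 completes the 13 across.
R2C1 = 13 − 10 = 3 completes the 13 down.
R2C3 = 9 − 5 = 4 completes the 9 across.
R3C2 = 10 − 7 = 3 completes the 10 down.
R3C3 = 12 − 5 = 7 completes the 12 across.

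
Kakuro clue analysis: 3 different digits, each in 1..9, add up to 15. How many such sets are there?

8

3 distinct digits from 1–9 sum between 6 and 24.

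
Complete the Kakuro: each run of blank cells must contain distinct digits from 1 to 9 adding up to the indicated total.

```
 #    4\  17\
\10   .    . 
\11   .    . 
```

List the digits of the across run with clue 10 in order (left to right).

1 9

4 in 2 cells must be {1,3}; 17 in 2 cells must be {8,9}.
The 11 across and the 4 down share only 3, so R2C1 = 3.
R2C2 = 11 − 3 = 8 completes the 11 across.
R1C1 = 4 − 3 = 1 completes the 4 down.
R1C2 = 10 − 1 = 9 completes the 10 across.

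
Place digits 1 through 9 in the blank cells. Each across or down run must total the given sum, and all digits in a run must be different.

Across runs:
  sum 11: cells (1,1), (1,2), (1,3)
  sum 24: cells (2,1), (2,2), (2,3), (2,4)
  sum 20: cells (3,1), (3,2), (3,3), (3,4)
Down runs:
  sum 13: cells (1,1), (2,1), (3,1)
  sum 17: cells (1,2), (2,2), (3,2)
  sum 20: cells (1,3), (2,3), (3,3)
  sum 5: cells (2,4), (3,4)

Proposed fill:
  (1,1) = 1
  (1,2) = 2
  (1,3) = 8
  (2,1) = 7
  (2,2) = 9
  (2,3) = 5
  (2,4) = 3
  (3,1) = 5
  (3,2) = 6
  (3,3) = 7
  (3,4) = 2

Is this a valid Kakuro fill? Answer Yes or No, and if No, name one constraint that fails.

Across: 1+2+8=11; 7+9+5+3=24; 5+6+7+2=20. Down: 1+7+5=13; 2+9+6=17; 8+5+7=20; 3+2=5. No digit repeats within any run.

Yes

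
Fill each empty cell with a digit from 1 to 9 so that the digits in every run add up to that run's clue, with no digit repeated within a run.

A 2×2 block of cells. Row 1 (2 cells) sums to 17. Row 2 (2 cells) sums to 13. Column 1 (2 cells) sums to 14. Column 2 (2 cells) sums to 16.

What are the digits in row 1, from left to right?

17 in 2 cells must be {8,9}; 16 in 2 cells must be {7,9}.
The 17 across and the 16 down share only 9, so (1,2) = 9.
(2,2) = 16 − 9 = 7 completes the 16 down.
(1,1) = 17 − 9 = 8 completes the 17 across.
(2,1) = 13 − 7 = 6 completes the 13 across.

8 9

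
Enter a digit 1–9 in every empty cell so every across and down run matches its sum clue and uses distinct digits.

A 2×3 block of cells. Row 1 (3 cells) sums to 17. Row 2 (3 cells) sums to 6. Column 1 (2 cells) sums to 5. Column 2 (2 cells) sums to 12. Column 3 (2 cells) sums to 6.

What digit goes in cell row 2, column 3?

6 in 3 cells must be {1,2,3}.
The 6 across and the 12 down share only 3, so (2,2) = 3.
(1,2) = 12 − 3 = 9 completes the 12 down.
Nothing is forced directly, so branch on (2,1), whose candidates are 1 or 2. If (2,1) = 1: then (1,1) would have to be in {1,2,3,5,6,7} for the 17 across but in {4} for the 5 down — contradiction. So (2,1) = 2.
(1,1) = 5 − 2 = 3 completes the 5 down.
(1,3) = 17 − 12 = 5 completes the 17 across.
(2,3) = 6 − 5 = 1 completes the 6 across.

1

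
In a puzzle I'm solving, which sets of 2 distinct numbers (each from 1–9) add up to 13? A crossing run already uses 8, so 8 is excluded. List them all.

{4,9}; {6,7}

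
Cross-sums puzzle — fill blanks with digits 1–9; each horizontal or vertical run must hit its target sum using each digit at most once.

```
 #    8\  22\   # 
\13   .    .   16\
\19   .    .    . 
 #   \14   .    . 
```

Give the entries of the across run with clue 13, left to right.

5 8

16 in 2 cells must be {7,9}.
The 14 across and the 16 down share only 9, so R3C3 = 9.
R2C3 = 16 − 9 = 7 completes the 16 down.
R3C2 = 14 − 9 = 5 completes the 14 across.
R2C1 = 3: the only remaining digit allowed by both the 19 across and the 8 down.
R2C2 = 19 − 10 = 9 completes the 19 across.
R1C1 = 8 − 3 = 5 completes the 8 down.
R1C2 = 13 − 5 = 8 completes the 13 across.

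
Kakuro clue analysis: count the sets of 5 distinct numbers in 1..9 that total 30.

6

5 distinct digits from 1–9 sum between 15 and 35.
Enumerating: {1,5,7,8,9}, {2,4,7,8,9}, {2,5,6,8,9}, {3,4,6,8,9}, {3,5,6,7,9}, {4,5,6,7,8}.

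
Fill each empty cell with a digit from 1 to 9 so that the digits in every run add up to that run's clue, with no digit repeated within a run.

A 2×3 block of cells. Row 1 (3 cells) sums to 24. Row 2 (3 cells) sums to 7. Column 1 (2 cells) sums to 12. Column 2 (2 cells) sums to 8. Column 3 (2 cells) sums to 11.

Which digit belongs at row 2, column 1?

24 in 3 cells must be {7,8,9}; 7 in 3 cells must be {1,2,4}.
The 24 across and the 8 down share only 7, so (1,2) = 7.
The 7 across and the 12 down share only 4, so (2,1) = 4.
(2,2) = 8 − 7 = 1 completes the 8 down.
(2,3) = 7 − 5 = 2 completes the 7 across.
(1,1) = 12 − 4 = 8 completes the 12 down.
(1,3) = 24 − 15 = 9 completes the 24 across.

4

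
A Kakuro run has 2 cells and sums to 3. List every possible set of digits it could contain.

{1,2}

2 distinct digits from 1–9 sum between 3 and 17.
Only one set works: {1,2}.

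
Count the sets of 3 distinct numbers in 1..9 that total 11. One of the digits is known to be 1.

3 distinct digits from 1–9 sum between 6 and 24.
Keeping only sets containing 1.
Enumerating: {1,2,8}, {1,3,7}, {1,4,6}.

3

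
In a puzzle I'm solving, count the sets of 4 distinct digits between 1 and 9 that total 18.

11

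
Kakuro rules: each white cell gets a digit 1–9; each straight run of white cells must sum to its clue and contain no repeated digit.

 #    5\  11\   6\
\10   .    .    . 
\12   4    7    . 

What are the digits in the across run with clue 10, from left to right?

1 4 5

R1C1 = 5 − 4 = 1 completes the 5 down.
R1C2 = 11 − 7 = 4 completes the 11 down.
R1C3 = 10 − 5 = 5 completes the 10 across.
R2C3 = 12 − 11 = 1 completes the 12 across.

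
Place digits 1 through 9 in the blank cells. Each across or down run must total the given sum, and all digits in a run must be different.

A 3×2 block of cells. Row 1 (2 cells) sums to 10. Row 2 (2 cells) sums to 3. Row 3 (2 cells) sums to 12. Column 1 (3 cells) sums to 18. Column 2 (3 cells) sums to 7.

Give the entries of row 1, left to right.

3 in 2 cells must be {1,2}; 7 in 3 cells must be {1,2,4}.
The 12 across and the 7 down share only 4, so (3,2) = 4.
(3,1) = 12 − 4 = 8 completes the 12 across.
Given what's placed, (2,1) must be 1 to fit the 3 across and 18 down.
(2,2) = 3 − 1 = 2 completes the 3 across.
(1,1) = 18 − 9 = 9 completes the 18 down.
(1,2) = 10 − 9 = 1 completes the 10 across.

9 1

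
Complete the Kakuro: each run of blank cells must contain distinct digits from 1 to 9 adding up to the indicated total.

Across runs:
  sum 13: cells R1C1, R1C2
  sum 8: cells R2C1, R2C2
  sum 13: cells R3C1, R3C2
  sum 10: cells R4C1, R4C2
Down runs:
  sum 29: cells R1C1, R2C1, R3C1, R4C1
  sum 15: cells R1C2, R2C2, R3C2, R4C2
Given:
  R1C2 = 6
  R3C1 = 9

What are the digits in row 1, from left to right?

7 6

29 in 4 cells must be {5,7,8,9}.
R1C1 = 13 − 6 = 7 completes the 13 across.
Given what's placed, R2C1 must be 5 to fit the 8 across and 29 down.
R2C2 = 8 − 5 = 3 completes the 8 across.
R3C2 = 13 − 9 = 4 completes the 13 across.
R4C1 = 29 − 21 = 8 completes the 29 down.
R4C2 = 10 − 8 = 2 completes the 10 across.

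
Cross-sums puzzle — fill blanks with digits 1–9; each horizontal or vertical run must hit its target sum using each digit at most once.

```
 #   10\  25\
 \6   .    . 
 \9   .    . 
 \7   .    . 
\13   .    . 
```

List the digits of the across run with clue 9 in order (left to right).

2 7

10 in 4 cells must be {1,2,3,4}.
Only 4 fits R4C1 under both its across sum 13 and down sum 10.
R4C2 = 13 − 4 = 9 completes the 13 across.
Nothing is forced directly, so branch on R1C1, whose candidates are 1 or 2. If R1C1 = 2: that forces R1C2 = 4, R3C2 = 5, R2C2 = 7, after which R3C1 would have to be in {2} for the 7 across but in {1,3} for the 10 down — contradiction. So R1C1 = 1.
R1C2 = 6 − 1 = 5 completes the 6 across.
No cell is forced outright now. R2C1 can only be 2 or 3 (the digits allowed by both its 9 across and its 10 down). If R2C1 = 3: then R2C2 would have to be in {6} for the 9 across but in {3,4,7,8} for the 25 down — contradiction. So R2C1 = 2.
R2C2 = 9 − 2 = 7 completes the 9 across.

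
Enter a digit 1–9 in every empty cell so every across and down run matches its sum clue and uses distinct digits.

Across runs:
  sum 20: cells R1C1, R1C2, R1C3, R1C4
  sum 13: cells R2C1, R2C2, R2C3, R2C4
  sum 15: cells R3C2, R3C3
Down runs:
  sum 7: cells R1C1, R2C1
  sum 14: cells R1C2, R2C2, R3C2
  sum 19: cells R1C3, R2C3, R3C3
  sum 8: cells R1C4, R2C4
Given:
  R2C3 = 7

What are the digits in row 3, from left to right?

6, 9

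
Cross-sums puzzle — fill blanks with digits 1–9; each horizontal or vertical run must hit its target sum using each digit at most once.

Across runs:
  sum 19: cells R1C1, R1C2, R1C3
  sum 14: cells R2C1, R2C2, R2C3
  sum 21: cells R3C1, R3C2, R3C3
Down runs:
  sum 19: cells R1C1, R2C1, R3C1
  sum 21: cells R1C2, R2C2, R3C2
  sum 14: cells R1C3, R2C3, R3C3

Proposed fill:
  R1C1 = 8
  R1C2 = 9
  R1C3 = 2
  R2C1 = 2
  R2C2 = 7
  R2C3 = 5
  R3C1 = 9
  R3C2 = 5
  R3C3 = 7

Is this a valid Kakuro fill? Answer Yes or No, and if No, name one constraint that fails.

Yes

Across: 8+9+2=19; 2+7+5=14; 9+5+7=21. Down: 8+2+9=19; 9+7+5=21; 2+5+7=14. No digit repeats within any run.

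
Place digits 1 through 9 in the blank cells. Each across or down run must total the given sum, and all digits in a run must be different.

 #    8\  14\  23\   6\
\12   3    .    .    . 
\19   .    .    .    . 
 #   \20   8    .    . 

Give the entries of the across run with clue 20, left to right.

8 9 3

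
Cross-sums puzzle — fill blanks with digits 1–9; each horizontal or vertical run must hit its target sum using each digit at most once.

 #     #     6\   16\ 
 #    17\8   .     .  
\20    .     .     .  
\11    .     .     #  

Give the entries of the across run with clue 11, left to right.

9, 2

17 in 2 cells must be {8,9}; 6 in 3 cells must be {1,2,3}; 16 in 2 cells must be {7,9}.
The 8 across and the 16 down share only 7, so R1C3 = 7.
Intersecting the 20 across with the 6 down forces R2C2 = 3.
R2C3 = 16 − 7 = 9 completes the 16 down.
R3C2 = 2: the only remaining digit allowed by both the 11 across and the 6 down.
R1C2 = 8 − 7 = 1 completes the 8 across.
R2C1 = 20 − 12 = 8 completes the 20 across.
R3C1 = 11 − 2 = 9 completes the 11 across.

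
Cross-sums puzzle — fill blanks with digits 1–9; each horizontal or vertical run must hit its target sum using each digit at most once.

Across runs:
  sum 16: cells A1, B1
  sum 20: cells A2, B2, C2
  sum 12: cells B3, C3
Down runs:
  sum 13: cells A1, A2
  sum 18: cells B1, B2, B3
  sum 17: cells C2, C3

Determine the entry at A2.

6

16 in 2 cells must be {7,9}; 17 in 2 cells must be {8,9}.
Nothing is forced directly, so branch on A1, whose candidates are 7 or 9. If A1 = 9: that forces B1 = 7, A2 = 4, B2 = 9, after which C2 would have to be in {7} for the 20 across but in {8,9} for the 17 down — contradiction. So A1 = 7.
B1 = 16 − 7 = 9 completes the 16 across.
A2 = 13 − 7 = 6 completes the 13 down.
B2 = 5: the only remaining digit allowed by both the 20 across and the 18 down.
C2 = 20 − 11 = 9 completes the 20 across.
B3 = 18 − 14 = 4 completes the 18 down.
C3 = 12 − 4 = 8 completes the 12 across.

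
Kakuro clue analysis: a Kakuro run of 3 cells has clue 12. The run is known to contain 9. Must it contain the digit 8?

The only way to make 12 from 3 distinct digits under that restriction is {1,2,9}, which does not contain 8.

No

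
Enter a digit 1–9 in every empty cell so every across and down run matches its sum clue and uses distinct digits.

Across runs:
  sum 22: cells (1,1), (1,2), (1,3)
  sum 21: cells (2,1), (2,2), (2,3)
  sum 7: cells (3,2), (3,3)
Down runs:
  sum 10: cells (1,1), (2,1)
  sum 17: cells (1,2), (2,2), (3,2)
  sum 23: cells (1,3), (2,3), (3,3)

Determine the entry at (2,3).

8

23 in 3 cells must be {6,8,9}.
Only 6 fits (3,3) under both its across sum 7 and down sum 23.
(3,2) = 7 − 6 = 1 completes the 7 across.
Nothing is forced directly, so branch on (1,3), whose candidates are 8 or 9. If (1,3) = 8: that forces (1,1) = 9, after which (1,2) would have to be in {5} for the 22 across but in {7,9} for the 17 down — contradiction. So (1,3) = 9.
(1,2) = 7: the only remaining digit allowed by both the 22 across and the 17 down.
(2,2) = 17 − 8 = 9 completes the 17 down.
(2,3) = 23 − 15 = 8 completes the 23 down.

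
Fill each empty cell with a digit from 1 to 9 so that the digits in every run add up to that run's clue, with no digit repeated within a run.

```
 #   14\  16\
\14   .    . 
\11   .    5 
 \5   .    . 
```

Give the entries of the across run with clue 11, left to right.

6 5

R2C1 = 11 − 5 = 6 completes the 11 across.
Given what's placed, R1C1 must be 5 to fit the 14 across and 14 down.
R1C2 = 14 − 5 = 9 completes the 14 across.
R3C1 = 14 − 11 = 3 completes the 14 down.
R3C2 = 5 − 3 = 2 completes the 5 across.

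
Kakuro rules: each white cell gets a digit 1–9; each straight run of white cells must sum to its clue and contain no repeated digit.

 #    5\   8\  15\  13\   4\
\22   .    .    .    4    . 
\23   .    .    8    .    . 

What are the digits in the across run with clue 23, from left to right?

4 in 2 cells must be {1,3}.
R1C3 = 15 − 8 = 7 completes the 15 down.
R2C4 = 13 − 4 = 9 completes the 13 down.
No cell is forced outright now. R1C5 can only be 1 or 3 (the digits allowed by both its 22 across and its 4 down). If R1C5 = 1: that forces R1C1 = 2, after which R1C2 would have to be in {8} for the 22 across but in {1,2,3,5,6,7} for the 8 down — contradiction. So R1C5 = 3.
Given what's placed, R1C1 must be 2 to fit the 22 across and 5 down.
R1C2 = 22 − 16 = 6 completes the 22 across.
R2C1 = 5 − 2 = 3 completes the 5 down.
R2C2 = 8 − 6 = 2 completes the 8 down.
R2C5 = 23 − 22 = 1 completes the 23 across.

3 2 8 9 1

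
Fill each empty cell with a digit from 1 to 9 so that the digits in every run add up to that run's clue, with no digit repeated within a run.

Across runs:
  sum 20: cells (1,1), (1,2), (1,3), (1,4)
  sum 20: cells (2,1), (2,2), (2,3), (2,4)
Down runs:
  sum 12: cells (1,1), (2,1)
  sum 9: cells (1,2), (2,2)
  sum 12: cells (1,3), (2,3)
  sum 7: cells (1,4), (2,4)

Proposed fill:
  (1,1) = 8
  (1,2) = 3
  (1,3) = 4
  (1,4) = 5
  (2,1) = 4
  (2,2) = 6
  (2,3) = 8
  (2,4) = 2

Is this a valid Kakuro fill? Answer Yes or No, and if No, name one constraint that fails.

Across: 8+3+4+5=20; 4+6+8+2=20. Down: 8+4=12; 3+6=9; 4+8=12; 5+2=7. No digit repeats within any run.

Yes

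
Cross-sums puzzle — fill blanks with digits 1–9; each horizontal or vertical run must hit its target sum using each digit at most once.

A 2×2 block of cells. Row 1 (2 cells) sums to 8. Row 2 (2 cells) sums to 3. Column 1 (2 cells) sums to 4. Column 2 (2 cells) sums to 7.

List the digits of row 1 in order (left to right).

3 in 2 cells must be {1,2}; 4 in 2 cells must be {1,3}.
The 3 across and the 4 down share only 1, so (2,1) = 1.
(2,2) = 3 − 1 = 2 completes the 3 across.
(1,1) = 4 − 1 = 3 completes the 4 down.
(1,2) = 8 − 3 = 5 completes the 8 across.

3 5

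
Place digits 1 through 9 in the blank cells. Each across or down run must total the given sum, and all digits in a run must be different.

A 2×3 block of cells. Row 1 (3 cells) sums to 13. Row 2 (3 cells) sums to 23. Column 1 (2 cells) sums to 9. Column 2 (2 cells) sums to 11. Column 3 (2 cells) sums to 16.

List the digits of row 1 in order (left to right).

1, 5, 7

23 in 3 cells must be {6,8,9}; 16 in 2 cells must be {7,9}.
The 23 across and the 16 down share only 9, so (2,3) = 9.
(1,3) = 16 − 9 = 7 completes the 16 down.
Nothing is forced directly, so branch on (2,1), whose candidates are 6 or 8. If (2,1) = 6: then (1,1) would have to be in {1,2,4,5} for the 13 across but in {3} for the 9 down — contradiction. So (2,1) = 8.
(1,1) = 9 − 8 = 1 completes the 9 down.
(1,2) = 13 − 8 = 5 completes the 13 across.
(2,2) = 23 − 17 = 6 completes the 23 across.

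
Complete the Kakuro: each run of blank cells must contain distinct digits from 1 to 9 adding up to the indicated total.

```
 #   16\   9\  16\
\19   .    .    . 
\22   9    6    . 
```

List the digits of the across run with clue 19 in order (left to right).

7, 3, 9

16 in 2 cells must be {7,9}.
R1C1 = 16 − 9 = 7 completes the 16 down.
R1C2 = 9 − 6 = 3 completes the 9 down.
R1C3 = 19 − 10 = 9 completes the 19 across.
R2C3 = 22 − 15 = 7 completes the 22 across.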